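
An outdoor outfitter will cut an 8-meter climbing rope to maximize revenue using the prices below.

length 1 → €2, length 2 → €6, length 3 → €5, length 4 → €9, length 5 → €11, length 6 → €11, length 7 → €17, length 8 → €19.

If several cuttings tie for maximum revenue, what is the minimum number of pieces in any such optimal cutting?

4

Build r[k] bottom-up: r[k] = max over allowed piece i of (p[i] + r[k−i]).
r[1] = 2
r[2] = max(2+2, 6+0) = 6
r[3] = max(2+6, 6+2, 5+0) = 8
r[4] = max(2+8, 6+6, 5+2, 9+0) = 12
r[5] = max(2+12, 6+8, 5+6, 9+2, 11+0) = 14
r[6] = max(2+14, 6+12, 5+8, 9+6, 11+2, 11+0) = 18
r[7] = max(2+18, 6+14, 5+12, …, 11+2, 17+0) = 20
r[8] = max(2+20, 6+18, 5+14, …, 17+2, 19+0) = 24
Maximum revenue is €24.
Now minimize piece count subject to staying optimal: for each k, pieces[k] = 1 + min over i with p[i]+r[k−i]=r[k] of pieces[k−i].
pieces[5] = 3
pieces[6] = 3
pieces[7] = 4
pieces[8] = 4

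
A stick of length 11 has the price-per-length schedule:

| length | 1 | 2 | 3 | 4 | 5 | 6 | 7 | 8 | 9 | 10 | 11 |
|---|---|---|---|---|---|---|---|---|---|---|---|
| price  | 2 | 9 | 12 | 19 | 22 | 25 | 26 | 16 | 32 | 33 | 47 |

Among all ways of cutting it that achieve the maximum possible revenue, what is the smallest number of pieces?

3

Build r[k] bottom-up: r[k] = max over allowed piece i of (p[i] + r[k−i]).
r[1] = 2
r[2] = 9
r[3] = 12
r[4] = 19
r[5] = 22
r[6] = 28  (first piece 2, then r[4]=19)
r[7] = 31  (first piece 2, then r[5]=22)
r[8] = 38  (first piece 4, then r[4]=19)
r[9] = 41  (first piece 4, then r[5]=22)
r[10] = 47  (first piece 2, then r[8]=38)
r[11] = 50  (first piece 2, then r[9]=41)
Maximum revenue is $50.
Now minimize piece count subject to staying optimal: for each k, pieces[k] = 1 + min over i with p[i]+r[k−i]=r[k] of pieces[k−i].
pieces[8] = 2
pieces[9] = 2
pieces[10] = 3
pieces[11] = 3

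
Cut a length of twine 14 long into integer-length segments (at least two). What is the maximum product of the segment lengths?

Let m[k] be the best product for length k (with at least one cut). For each first piece i, the rest contributes max(k−i, m[k−i]).
m[2] = 1·max(1,0) = 1·1 = 1
m[3] = 1·max(2,1) = 1·2 = 2
m[4] = 2·max(2,1) = 2·2 = 4
m[5] = 2·max(3,2) = 2·3 = 6
m[6] = 3·max(3,2) = 3·3 = 9
m[7] = 2·max(5,6) = 2·6 = 12
m[8] = 2·max(6,9) = 2·9 = 18
m[9] = 3·max(6,9) = 3·9 = 27
m[10] = 2·max(8,18) = 2·18 = 36
m[11] = 2·max(9,27) = 2·27 = 54
m[12] = 3·max(9,27) = 3·27 = 81
m[13] = 2·max(11,54) = 2·54 = 108
m[14] = 2·max(12,81) = 2·81 = 162
One optimal split: 3 + 3 + 3 + 3 + 2; product 3·3·3·3·2 = 162.

162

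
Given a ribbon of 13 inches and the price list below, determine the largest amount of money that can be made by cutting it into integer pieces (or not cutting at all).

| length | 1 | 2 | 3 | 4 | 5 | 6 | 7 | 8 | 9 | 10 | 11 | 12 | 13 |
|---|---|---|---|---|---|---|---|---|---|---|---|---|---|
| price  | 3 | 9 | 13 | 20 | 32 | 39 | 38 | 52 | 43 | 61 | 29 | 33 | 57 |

84

Consider every possible first cut. R[k] is the best of p[i]+R[k−i] over all sellable i≤k.
R[1] = 3
R[2] = max(3+3, 9+0) = 9
R[3] = max(3+9, 9+3, 13+0) = 13
R[4] = max(3+13, 9+9, 13+3, 20+0) = 20
R[5] = max(3+20, 9+13, 13+9, 20+3, 32+0) = 32
R[6] = max(3+32, 9+20, 13+13, 20+9, 32+3, 39+0) = 39
R[7] = max(3+39, 9+32, 13+20, …, 39+3, 38+0) = 42
R[8] = max(3+42, 9+39, 13+32, …, 38+3, 52+0) = 52
R[9] = max(3+52, 9+42, 13+39, …, 52+3, 43+0) = 55
R[10] = max(3+55, 9+52, 13+42, …, 43+3, 61+0) = 64
R[11] = max(3+64, 9+55, 13+52, …, 61+3, 29+0) = 71
R[12] = max(3+71, 9+64, 13+55, …, 29+3, 33+0) = 78
R[13] = max(3+78, 9+71, 13+64, …, 33+3, 57+0) = 84
One optimal cutting: 8 + 5 → ¢52 + ¢32 = ¢84.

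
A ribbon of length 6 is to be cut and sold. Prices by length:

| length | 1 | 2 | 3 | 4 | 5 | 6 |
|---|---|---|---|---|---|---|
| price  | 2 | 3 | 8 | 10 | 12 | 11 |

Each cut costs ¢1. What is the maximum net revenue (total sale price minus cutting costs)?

Build v[k] bottom-up: v[k] = max over allowed piece i of (p[i] + v[k−i]) − 1 per cut.
v[1] = 2
v[2] = max(2+2-1, 3+0) = 3
v[3] = max(2+3-1, 3+2-1, 8+0) = 8
v[4] = max(2+8-1, 3+3-1, 8+2-1, 10+0) = 10
v[5] = max(2+10-1, 3+8-1, 8+3-1, 10+2-1, 12+0) = 12
v[6] = max(2+12-1, 3+10-1, 8+8-1, 10+3-1, 12+2-1, 11+0) = 15
One optimal plan: pieces 3 + 3 (1 cut) → ¢16 − ¢1 = ¢15.

15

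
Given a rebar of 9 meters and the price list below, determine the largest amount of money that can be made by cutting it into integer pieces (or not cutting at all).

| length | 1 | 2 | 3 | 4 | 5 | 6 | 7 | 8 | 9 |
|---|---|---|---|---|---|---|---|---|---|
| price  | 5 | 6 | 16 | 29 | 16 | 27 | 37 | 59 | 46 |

Consider every possible first cut. best[k] is the best of p[i]+best[k−i] over all sellable i≤k.
best[1] = 5
best[2] = 10  (first piece 1, then best[1]=5)
best[3] = 16
best[4] = 29
best[5] = 34  (first piece 1, then best[4]=29)
best[6] = 39  (first piece 1, then best[5]=34)
best[7] = 45  (first piece 3, then best[4]=29)
best[8] = 59
best[9] = 64  (first piece 1, then best[8]=59)
One optimal cutting: 8 + 1 → ₹59 + ₹5 = ₹64.

64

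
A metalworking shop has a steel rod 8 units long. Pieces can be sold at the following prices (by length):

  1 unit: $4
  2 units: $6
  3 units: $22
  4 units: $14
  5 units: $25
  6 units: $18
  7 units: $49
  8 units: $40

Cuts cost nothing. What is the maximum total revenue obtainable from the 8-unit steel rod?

53

Let v[k] be the best obtainable value from length k. For each k, try every first piece i and keep the best of price[i] + v[k−i].
v[1] = 4
v[2] = max(4+4, 6+0) = 8
v[3] = max(4+8, 6+4, 22+0) = 22
v[4] = max(4+22, 6+8, 22+4, 14+0) = 26
v[5] = max(4+26, 6+22, 22+8, 14+4, 25+0) = 30
v[6] = max(4+30, 6+26, 22+22, 14+8, 25+4, 18+0) = 44
v[7] = max(4+44, 6+30, 22+26, …, 18+4, 49+0) = 49
v[8] = max(4+49, 6+44, 22+30, …, 49+4, 40+0) = 53
One optimal cutting: 7 + 1 → $49 + $4 = $53.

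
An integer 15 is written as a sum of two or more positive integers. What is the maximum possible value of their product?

Let prod[k] be the best product for length k (with at least one cut). For each first piece i, the rest contributes max(k−i, prod[k−i]).
Small cases: prod[2]=1, prod[3]=2, prod[4]=4, prod[5]=6, prod[6]=9, prod[7]=12, prod[8]=18.
prod[9] = 3·max(6,9) = 3·9 = 27
prod[10] = 2·max(8,18) = 2·18 = 36
prod[11] = 2·max(9,27) = 2·27 = 54
prod[12] = 3·max(9,27) = 3·27 = 81
prod[13] = 2·max(11,54) = 2·54 = 108
prod[14] = 2·max(12,81) = 2·81 = 162
prod[15] = 3·max(12,81) = 3·81 = 243
One optimal split: 3 + 3 + 3 + 3 + 3; product 3·3·3·3·3 = 243.

243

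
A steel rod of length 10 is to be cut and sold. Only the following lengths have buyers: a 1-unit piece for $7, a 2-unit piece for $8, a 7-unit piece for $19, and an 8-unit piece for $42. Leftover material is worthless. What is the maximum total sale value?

Let r[k] be the best obtainable value from length k. For each k, try every first piece i and keep the best of price[i] + r[k−i].
r[1] = 7
r[2] = max(7+7, 8+0) = 14
r[3] = max(7+14, 8+7) = 21
r[4] = max(7+21, 8+14) = 28
r[5] = max(7+28, 8+21) = 35
r[6] = max(7+35, 8+28) = 42
r[7] = max(7+42, 8+35, 19+0) = 49
r[8] = max(7+49, 8+42, 19+7, 42+0) = 56
r[9] = max(7+56, 8+49, 19+14, 42+7) = 63
r[10] = max(7+63, 8+56, 19+21, 42+14) = 70
One optimal cutting: 1 + 1 + 1 + 1 + 1 + 1 + 1 + 1 + 1 + 1 → $70.

70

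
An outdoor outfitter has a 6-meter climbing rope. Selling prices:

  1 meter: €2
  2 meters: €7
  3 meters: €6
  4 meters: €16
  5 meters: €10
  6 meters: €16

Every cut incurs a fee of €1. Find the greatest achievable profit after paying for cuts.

Build r[k] bottom-up: r[k] = max over allowed piece i of (p[i] + r[k−i]) − 1 per cut.
r[1] = 2
r[2] = 7
r[3] = 8  (first piece 1, then r[2]=7)
r[4] = 16
r[5] = 17  (first piece 1, then r[4]=16)
r[6] = 22  (first piece 2, then r[4]=16)
One optimal plan: pieces 4 + 2 (1 cut) → €23 − €1 = €22.

22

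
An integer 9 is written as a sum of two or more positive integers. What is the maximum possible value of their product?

27

Let g[k] be the best product for length k (with at least one cut). For each first piece i, the rest contributes max(k−i, g[k−i]).
g[2] = 1·max(1,0) = 1·1 = 1
g[3] = 1·max(2,1) = 1·2 = 2
g[4] = 2·max(2,1) = 2·2 = 4
g[5] = 2·max(3,2) = 2·3 = 6
g[6] = 3·max(3,2) = 3·3 = 9
g[7] = 2·max(5,6) = 2·6 = 12
g[8] = 2·max(6,9) = 2·9 = 18
g[9] = 3·max(6,9) = 3·9 = 27
One optimal split: 3 + 3 + 3; product 3·3·3 = 27.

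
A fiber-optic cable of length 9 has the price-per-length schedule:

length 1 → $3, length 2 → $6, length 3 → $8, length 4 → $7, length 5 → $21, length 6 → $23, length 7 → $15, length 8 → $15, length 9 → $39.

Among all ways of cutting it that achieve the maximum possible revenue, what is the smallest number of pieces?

Let r[k] be the best obtainable value from length k. For each k, try every first piece i and keep the best of price[i] + r[k−i].
r[1] = 3
r[2] = 6  (first piece 1, then r[1]=3)
r[3] = 9  (first piece 1, then r[2]=6)
r[4] = 12  (first piece 1, then r[3]=9)
r[5] = 21
r[6] = 24  (first piece 1, then r[5]=21)
r[7] = 27  (first piece 1, then r[6]=24)
r[8] = 30  (first piece 1, then r[7]=27)
r[9] = 39
Maximum revenue is $39.
Now minimize piece count subject to staying optimal: for each k, pieces[k] = 1 + min over i with p[i]+r[k−i]=r[k] of pieces[k−i].
pieces[6] = 2
pieces[7] = 2
pieces[8] = 3
pieces[9] = 1

1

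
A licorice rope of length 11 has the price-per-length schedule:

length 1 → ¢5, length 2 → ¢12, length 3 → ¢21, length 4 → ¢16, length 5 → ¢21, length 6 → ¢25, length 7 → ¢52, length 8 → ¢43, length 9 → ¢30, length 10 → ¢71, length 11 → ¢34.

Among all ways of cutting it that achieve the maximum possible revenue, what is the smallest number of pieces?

Consider every possible first cut. r[k] is the best of p[i]+r[k−i] over all sellable i≤k.
r[1] = 5
r[2] = max(5+5, 12+0) = 12
r[3] = max(5+12, 12+5, 21+0) = 21
r[4] = max(5+21, 12+12, 21+5, 16+0) = 26
r[5] = max(5+26, 12+21, 21+12, 16+5, 21+0) = 33
r[6] = max(5+33, 12+26, 21+21, 16+12, 21+5, 25+0) = 42
r[7] = max(5+42, 12+33, 21+26, …, 25+5, 52+0) = 52
r[8] = max(5+52, 12+42, 21+33, …, 52+5, 43+0) = 57
r[9] = max(5+57, 12+52, 21+42, …, 43+5, 30+0) = 64
r[10] = max(5+64, 12+57, 21+52, …, 30+5, 71+0) = 73
r[11] = max(5+73, 12+64, 21+57, …, 71+5, 34+0) = 78
Maximum revenue is ¢78.
Now minimize piece count subject to staying optimal: for each k, pieces[k] = 1 + min over i with p[i]+r[k−i]=r[k] of pieces[k−i].
pieces[8] = 2
pieces[9] = 2
pieces[10] = 2
pieces[11] = 3

3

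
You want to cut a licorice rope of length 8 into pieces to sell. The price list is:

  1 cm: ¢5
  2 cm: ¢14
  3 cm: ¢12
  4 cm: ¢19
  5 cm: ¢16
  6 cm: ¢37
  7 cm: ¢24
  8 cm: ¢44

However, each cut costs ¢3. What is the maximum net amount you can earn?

Build net[k] bottom-up: net[k] = max over allowed piece i of (p[i] + net[k−i]) − 3 per cut.
net[1] = 5
net[2] = 14
net[3] = 16  (first piece 1, then net[2]=14)
net[4] = 25  (first piece 2, then net[2]=14)
net[5] = 27  (first piece 1, then net[4]=25)
net[6] = 37
net[7] = 39  (first piece 1, then net[6]=37)
net[8] = 48  (first piece 2, then net[6]=37)
One optimal plan: pieces 6 + 2 (1 cut) → ¢51 − ¢3 = ¢48.

48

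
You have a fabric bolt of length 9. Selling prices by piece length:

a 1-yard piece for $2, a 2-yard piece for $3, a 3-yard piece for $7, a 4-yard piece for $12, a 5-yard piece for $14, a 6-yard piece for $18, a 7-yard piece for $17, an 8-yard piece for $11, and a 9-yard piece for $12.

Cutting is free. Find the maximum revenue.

Consider every possible first cut. R[k] is the best of p[i]+R[k−i] over all sellable i≤k.
R[1] = 2
R[2] = max(2+2, 3+0) = 4
R[3] = max(2+4, 3+2, 7+0) = 7
R[4] = max(2+7, 3+4, 7+2, 12+0) = 12
R[5] = max(2+12, 3+7, 7+4, 12+2, 14+0) = 14
R[6] = max(2+14, 3+12, 7+7, 12+4, 14+2, 18+0) = 18
R[7] = max(2+18, 3+14, 7+12, …, 18+2, 17+0) = 20
R[8] = max(2+20, 3+18, 7+14, …, 17+2, 11+0) = 24
R[9] = max(2+24, 3+20, 7+18, …, 11+2, 12+0) = 26
One optimal cutting: 4 + 4 + 1 → $12 + $12 + $2 = $26.

26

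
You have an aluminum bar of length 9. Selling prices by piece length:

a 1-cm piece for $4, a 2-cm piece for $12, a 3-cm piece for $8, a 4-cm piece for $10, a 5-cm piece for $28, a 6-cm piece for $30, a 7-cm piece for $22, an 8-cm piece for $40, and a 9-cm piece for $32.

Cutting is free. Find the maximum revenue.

Consider every possible first cut. v[k] is the best of p[i]+v[k−i] over all sellable i≤k.
v[1] = 4
v[2] = max(4+4, 12+0) = 12
v[3] = max(4+12, 12+4, 8+0) = 16
v[4] = max(4+16, 12+12, 8+4, 10+0) = 24
v[5] = max(4+24, 12+16, 8+12, 10+4, 28+0) = 28
v[6] = max(4+28, 12+24, 8+16, 10+12, 28+4, 30+0) = 36
v[7] = max(4+36, 12+28, 8+24, …, 30+4, 22+0) = 40
v[8] = max(4+40, 12+36, 8+28, …, 22+4, 40+0) = 48
v[9] = max(4+48, 12+40, 8+36, …, 40+4, 32+0) = 52
One optimal cutting: 2 + 2 + 2 + 2 + 1 → $12 + $12 + $12 + $12 + $4 = $52.

52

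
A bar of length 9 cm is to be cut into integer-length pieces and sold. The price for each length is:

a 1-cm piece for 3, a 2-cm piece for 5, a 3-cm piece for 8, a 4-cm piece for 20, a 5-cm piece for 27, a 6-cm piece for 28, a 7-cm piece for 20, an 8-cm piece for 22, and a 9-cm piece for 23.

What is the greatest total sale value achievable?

Build best[k] bottom-up: best[k] = max over allowed piece i of (p[i] + best[k−i]).
best[1] = 3
best[2] = max(3+3, 5+0) = 6
best[3] = max(3+6, 5+3, 8+0) = 9
best[4] = max(3+9, 5+6, 8+3, 20+0) = 20
best[5] = max(3+20, 5+9, 8+6, 20+3, 27+0) = 27
best[6] = max(3+27, 5+20, 8+9, 20+6, 27+3, 28+0) = 30
best[7] = max(3+30, 5+27, 8+20, …, 28+3, 20+0) = 33
best[8] = max(3+33, 5+30, 8+27, …, 20+3, 22+0) = 40
best[9] = max(3+40, 5+33, 8+30, …, 22+3, 23+0) = 47
One optimal cutting: 5 + 4 → 27 + 20 = 47.

47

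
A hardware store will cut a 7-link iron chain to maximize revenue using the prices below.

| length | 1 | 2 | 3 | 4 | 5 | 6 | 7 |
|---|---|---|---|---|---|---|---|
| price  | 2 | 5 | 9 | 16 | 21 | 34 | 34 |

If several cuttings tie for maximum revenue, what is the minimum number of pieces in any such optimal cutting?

Build r[k] bottom-up: r[k] = max over allowed piece i of (p[i] + r[k−i]).
r[1] = 2
r[2] = max(2+2, 5+0) = 5
r[3] = max(2+5, 5+2, 9+0) = 9
r[4] = max(2+9, 5+5, 9+2, 16+0) = 16
r[5] = max(2+16, 5+9, 9+5, 16+2, 21+0) = 21
r[6] = max(2+21, 5+16, 9+9, 16+5, 21+2, 34+0) = 34
r[7] = max(2+34, 5+21, 9+16, …, 34+2, 34+0) = 36
Maximum revenue is $36.
Now minimize piece count subject to staying optimal: for each k, pieces[k] = 1 + min over i with p[i]+r[k−i]=r[k] of pieces[k−i].
pieces[4] = 1
pieces[5] = 1
pieces[6] = 1
pieces[7] = 2

2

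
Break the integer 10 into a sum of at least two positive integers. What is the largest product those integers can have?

36

Let P[k] be the best product for length k (with at least one cut). For each first piece i, the rest contributes max(k−i, P[k−i]).
Small cases: P[2]=1, P[3]=2, P[4]=4, P[5]=6.
P[6] = max(1·6, 2·4, 3·3, 4·2, 5·1) = 9
P[7] = max(1·9, 2·6, 3·4, 4·3, 5·2, 6·1) = 12
P[8] = max(1·12, 2·9, 3·6, …, 6·2, 7·1) = 18
P[9] = max(1·18, 2·12, 3·9, …, 7·2, 8·1) = 27
P[10] = max(1·27, 2·18, 3·12, …, 8·2, 9·1) = 36
One optimal split: 3 + 3 + 2 + 2; product 3·3·2·2 = 36.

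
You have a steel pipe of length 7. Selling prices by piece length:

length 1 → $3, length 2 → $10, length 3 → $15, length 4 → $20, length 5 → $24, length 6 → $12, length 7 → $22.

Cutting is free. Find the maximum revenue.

35

Consider every possible first cut. r[k] is the best of p[i]+r[k−i] over all sellable i≤k.
r[1] = 3
r[2] = 10
r[3] = 15
r[4] = 20  (first piece 2, then r[2]=10)
r[5] = 25  (first piece 2, then r[3]=15)
r[6] = 30  (first piece 2, then r[4]=20)
r[7] = 35  (first piece 2, then r[5]=25)
One optimal cutting: 3 + 2 + 2 → $15 + $10 + $10 = $35.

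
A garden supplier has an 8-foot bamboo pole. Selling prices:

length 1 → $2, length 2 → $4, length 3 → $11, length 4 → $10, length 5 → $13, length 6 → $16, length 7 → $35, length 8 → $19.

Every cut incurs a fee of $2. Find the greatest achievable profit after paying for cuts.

35

Consider every possible first cut. v[k] is the best of p[i]+v[k−i] over all sellable i≤k, charging 2 whenever i<k.
v[1] = 2
v[2] = max(2+2-2, 4+0) = 4
v[3] = max(2+4-2, 4+2-2, 11+0) = 11
v[4] = max(2+11-2, 4+4-2, 11+2-2, 10+0) = 11
v[5] = max(2+11-2, 4+11-2, 11+4-2, 10+2-2, 13+0) = 13
v[6] = max(2+13-2, 4+11-2, 11+11-2, 10+4-2, 13+2-2, 16+0) = 20
v[7] = max(2+20-2, 4+13-2, 11+11-2, …, 16+2-2, 35+0) = 35
v[8] = max(2+35-2, 4+20-2, 11+13-2, …, 35+2-2, 19+0) = 35
One optimal plan: pieces 7 + 1 (1 cut) → $37 − $2 = $35.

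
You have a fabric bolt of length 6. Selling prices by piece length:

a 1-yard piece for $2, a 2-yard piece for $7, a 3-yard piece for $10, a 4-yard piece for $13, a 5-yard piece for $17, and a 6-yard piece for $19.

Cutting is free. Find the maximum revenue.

21

Build best[k] bottom-up: best[k] = max over allowed piece i of (p[i] + best[k−i]).
best[1] = 2
best[2] = max(2+2, 7+0) = 7
best[3] = max(2+7, 7+2, 10+0) = 10
best[4] = max(2+10, 7+7, 10+2, 13+0) = 14
best[5] = max(2+14, 7+10, 10+7, 13+2, 17+0) = 17
best[6] = max(2+17, 7+14, 10+10, 13+7, 17+2, 19+0) = 21
One optimal cutting: 2 + 2 + 2 → $7 + $7 + $7 = $21.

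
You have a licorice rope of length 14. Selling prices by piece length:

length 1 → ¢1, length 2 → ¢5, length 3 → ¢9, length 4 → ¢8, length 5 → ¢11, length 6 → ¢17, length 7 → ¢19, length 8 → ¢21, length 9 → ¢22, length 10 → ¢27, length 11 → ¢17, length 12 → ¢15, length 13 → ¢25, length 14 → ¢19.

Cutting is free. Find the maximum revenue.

41

Consider every possible first cut. best[k] is the best of p[i]+best[k−i] over all sellable i≤k.
best[1] = 1
best[2] = 5
best[3] = 9
best[4] = 10  (first piece 1, then best[3]=9)
best[5] = 14  (first piece 2, then best[3]=9)
best[6] = 18  (first piece 3, then best[3]=9)
best[7] = 19  (first piece 1, then best[6]=18)
best[8] = 23  (first piece 2, then best[6]=18)
best[9] = 27  (first piece 3, then best[6]=18)
best[10] = 28  (first piece 1, then best[9]=27)
best[11] = 32  (first piece 2, then best[9]=27)
best[12] = 36  (first piece 3, then best[9]=27)
best[13] = 37  (first piece 1, then best[12]=36)
best[14] = 41  (first piece 2, then best[12]=36)
One optimal cutting: 3 + 3 + 3 + 3 + 2 → ¢9 + ¢9 + ¢9 + ¢9 + ¢5 = ¢41.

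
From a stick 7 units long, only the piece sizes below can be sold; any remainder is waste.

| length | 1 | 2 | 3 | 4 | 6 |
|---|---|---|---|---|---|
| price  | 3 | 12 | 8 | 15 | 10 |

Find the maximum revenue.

39

Build best[k] bottom-up: best[k] = max over allowed piece i of (p[i] + best[k−i]).
best[1] = 3
best[2] = max(3+3, 12+0) = 12
best[3] = max(3+12, 12+3, 8+0) = 15
best[4] = max(3+15, 12+12, 8+3, 15+0) = 24
best[5] = max(3+24, 12+15, 8+12, 15+3) = 27
best[6] = max(3+27, 12+24, 8+15, 15+12, 10+0) = 36
best[7] = max(3+36, 12+27, 8+24, 15+15, 10+3) = 39
One optimal cutting: 2 + 2 + 2 + 1 → $39.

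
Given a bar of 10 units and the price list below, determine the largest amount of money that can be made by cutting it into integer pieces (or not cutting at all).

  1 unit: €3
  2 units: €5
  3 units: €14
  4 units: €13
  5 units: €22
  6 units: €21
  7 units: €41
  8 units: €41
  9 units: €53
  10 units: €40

56

Build R[k] bottom-up: R[k] = max over allowed piece i of (p[i] + R[k−i]).
R[1] = 3
R[2] = max(3+3, 5+0) = 6
R[3] = max(3+6, 5+3, 14+0) = 14
R[4] = max(3+14, 5+6, 14+3, 13+0) = 17
R[5] = max(3+17, 5+14, 14+6, 13+3, 22+0) = 22
R[6] = max(3+22, 5+17, 14+14, 13+6, 22+3, 21+0) = 28
R[7] = max(3+28, 5+22, 14+17, …, 21+3, 41+0) = 41
R[8] = max(3+41, 5+28, 14+22, …, 41+3, 41+0) = 44
R[9] = max(3+44, 5+41, 14+28, …, 41+3, 53+0) = 53
R[10] = max(3+53, 5+44, 14+41, …, 53+3, 40+0) = 56
One optimal cutting: 9 + 1 → €53 + €3 = €56.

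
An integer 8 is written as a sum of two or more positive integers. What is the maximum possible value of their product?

Let P[k] be the best product for length k (with at least one cut). For each first piece i, the rest contributes max(k−i, P[k−i]).
P[2] = 1×max(1,0) = 1×1 = 1
P[3] = 1×max(2,1) = 1×2 = 2
P[4] = 2×max(2,1) = 2×2 = 4
P[5] = 2×max(3,2) = 2×3 = 6
P[6] = 3×max(3,2) = 3×3 = 9
P[7] = 2×max(5,6) = 2×6 = 12
P[8] = 2×max(6,9) = 2×9 = 18
One optimal split: 3 + 3 + 2; product 3×3×2 = 18.

18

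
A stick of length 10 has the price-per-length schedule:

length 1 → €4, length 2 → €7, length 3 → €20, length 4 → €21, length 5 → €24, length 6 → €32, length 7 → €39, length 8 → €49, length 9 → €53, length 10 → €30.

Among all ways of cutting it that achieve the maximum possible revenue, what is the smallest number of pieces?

4

Consider every possible first cut. r[k] is the best of p[i]+r[k−i] over all sellable i≤k.
r[1] = 4
r[2] = 8  (first piece 1, then r[1]=4)
r[3] = 20
r[4] = 24  (first piece 1, then r[3]=20)
r[5] = 28  (first piece 1, then r[4]=24)
r[6] = 40  (first piece 3, then r[3]=20)
r[7] = 44  (first piece 1, then r[6]=40)
r[8] = 49
r[9] = 60  (first piece 3, then r[6]=40)
r[10] = 64  (first piece 1, then r[9]=60)
Maximum revenue is €64.
Now minimize piece count subject to staying optimal: for each k, pieces[k] = 1 + min over i with p[i]+r[k−i]=r[k] of pieces[k−i].
pieces[7] = 3
pieces[8] = 1
pieces[9] = 3
pieces[10] = 4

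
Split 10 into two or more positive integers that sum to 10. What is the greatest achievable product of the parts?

Fill f[k] for k=2..10: at each k try every first piece i and multiply by the better of (k−i) uncut or f[k−i].
Small cases: f[2]=1.
f[3] = 1×max(2,1) = 1×2 = 2
f[4] = 2×max(2,1) = 2×2 = 4
f[5] = 2×max(3,2) = 2×3 = 6
f[6] = 3×max(3,2) = 3×3 = 9
f[7] = 2×max(5,6) = 2×6 = 12
f[8] = 2×max(6,9) = 2×9 = 18
f[9] = 3×max(6,9) = 3×9 = 27
f[10] = 2×max(8,18) = 2×18 = 36
One optimal split: 3 + 3 + 2 + 2; product 3×3×2×2 = 36.

36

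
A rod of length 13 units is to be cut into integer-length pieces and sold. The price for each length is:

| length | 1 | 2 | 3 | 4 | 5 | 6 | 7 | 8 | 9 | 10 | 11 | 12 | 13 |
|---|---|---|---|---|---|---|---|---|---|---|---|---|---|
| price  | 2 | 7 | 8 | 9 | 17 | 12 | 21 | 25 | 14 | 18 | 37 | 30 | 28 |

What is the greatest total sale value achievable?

Build best[k] bottom-up: best[k] = max over allowed piece i of (p[i] + best[k−i]).
best[1] = 2
best[2] = max(2+2, 7+0) = 7
best[3] = max(2+7, 7+2, 8+0) = 9
best[4] = max(2+9, 7+7, 8+2, 9+0) = 14
best[5] = max(2+14, 7+9, 8+7, 9+2, 17+0) = 17
best[6] = max(2+17, 7+14, 8+9, 9+7, 17+2, 12+0) = 21
best[7] = max(2+21, 7+17, 8+14, …, 12+2, 21+0) = 24
best[8] = max(2+24, 7+21, 8+17, …, 21+2, 25+0) = 28
best[9] = max(2+28, 7+24, 8+21, …, 25+2, 14+0) = 31
best[10] = max(2+31, 7+28, 8+24, …, 14+2, 18+0) = 35
best[11] = max(2+35, 7+31, 8+28, …, 18+2, 37+0) = 38
best[12] = max(2+38, 7+35, 8+31, …, 37+2, 30+0) = 42
best[13] = max(2+42, 7+38, 8+35, …, 30+2, 28+0) = 45
One optimal cutting: 5 + 2 + 2 + 2 + 2 → €17 + €7 + €7 + €7 + €7 = €45.

45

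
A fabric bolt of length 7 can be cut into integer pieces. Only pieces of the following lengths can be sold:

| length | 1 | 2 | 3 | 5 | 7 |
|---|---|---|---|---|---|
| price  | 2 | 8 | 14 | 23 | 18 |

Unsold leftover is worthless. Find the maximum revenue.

Let best[k] be the best obtainable value from length k. For each k, try every first piece i and keep the best of price[i] + best[k−i].
best[1] = 2
best[2] = max(2+2, 8+0) = 8
best[3] = max(2+8, 8+2, 14+0) = 14
best[4] = max(2+14, 8+8, 14+2) = 16
best[5] = max(2+16, 8+14, 14+8, 23+0) = 23
best[6] = max(2+23, 8+16, 14+14, 23+2) = 28
best[7] = max(2+28, 8+23, 14+16, 23+8, 18+0) = 31
One optimal cutting: 5 + 2 → $31.

31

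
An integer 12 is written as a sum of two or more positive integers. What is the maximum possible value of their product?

Let g[k] be the best product for length k (with at least one cut). For each first piece i, the rest contributes max(k−i, g[k−i]).
g[2] = 1*max(1,0) = 1*1 = 1
g[3] = 1*max(2,1) = 1*2 = 2
g[4] = 2*max(2,1) = 2*2 = 4
g[5] = 2*max(3,2) = 2*3 = 6
g[6] = 3*max(3,2) = 3*3 = 9
g[7] = 2*max(5,6) = 2*6 = 12
g[8] = 2*max(6,9) = 2*9 = 18
g[9] = 3*max(6,9) = 3*9 = 27
g[10] = 2*max(8,18) = 2*18 = 36
g[11] = 2*max(9,27) = 2*27 = 54
g[12] = 3*max(9,27) = 3*27 = 81
One optimal split: 3 + 3 + 3 + 3; product 3*3*3*3 = 81.

81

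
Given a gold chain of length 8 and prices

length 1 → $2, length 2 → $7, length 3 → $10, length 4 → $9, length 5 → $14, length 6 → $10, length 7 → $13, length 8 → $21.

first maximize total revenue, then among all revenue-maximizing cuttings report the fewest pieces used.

4

Build r[k] bottom-up: r[k] = max over allowed piece i of (p[i] + r[k−i]).
r[1] = 2
r[2] = 7
r[3] = 10
r[4] = 14  (first piece 2, then r[2]=7)
r[5] = 17  (first piece 2, then r[3]=10)
r[6] = 21  (first piece 2, then r[4]=14)
r[7] = 24  (first piece 2, then r[5]=17)
r[8] = 28  (first piece 2, then r[6]=21)
Maximum revenue is $28.
Now minimize piece count subject to staying optimal: for each k, pieces[k] = 1 + min over i with p[i]+r[k−i]=r[k] of pieces[k−i].
pieces[5] = 2
pieces[6] = 3
pieces[7] = 3
pieces[8] = 4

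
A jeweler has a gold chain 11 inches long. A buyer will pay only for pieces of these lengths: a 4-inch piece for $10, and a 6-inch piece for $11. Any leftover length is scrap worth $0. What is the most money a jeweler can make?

21

Let r[k] be the best obtainable value from length k. For each k, try every first piece i and keep the best of price[i] + r[k−i].
r[1] = 0
r[2] = 0
r[3] = 0
r[4] = 10
r[5] = 10
r[6] = 11
r[7] = 11
r[8] = 20  (first piece 4, then r[4]=10)
r[9] = 20
r[10] = 21  (first piece 4, then r[6]=11)
r[11] = 21
One optimal cutting: pieces 6 + 4 with 1 inch of scrap → $21.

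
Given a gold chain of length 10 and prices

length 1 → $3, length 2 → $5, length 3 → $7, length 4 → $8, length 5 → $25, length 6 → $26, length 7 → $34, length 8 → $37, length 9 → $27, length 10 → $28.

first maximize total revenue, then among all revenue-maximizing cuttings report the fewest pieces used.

2

Consider every possible first cut. r[k] is the best of p[i]+r[k−i] over all sellable i≤k.
r[1] = 3
r[2] = 6  (first piece 1, then r[1]=3)
r[3] = 9  (first piece 1, then r[2]=6)
r[4] = 12  (first piece 1, then r[3]=9)
r[5] = 25
r[6] = 28  (first piece 1, then r[5]=25)
r[7] = 34
r[8] = 37  (first piece 1, then r[7]=34)
r[9] = 40  (first piece 1, then r[8]=37)
r[10] = 50  (first piece 5, then r[5]=25)
Maximum revenue is $50.
Now minimize piece count subject to staying optimal: for each k, pieces[k] = 1 + min over i with p[i]+r[k−i]=r[k] of pieces[k−i].
pieces[7] = 1
pieces[8] = 1
pieces[9] = 2
pieces[10] = 2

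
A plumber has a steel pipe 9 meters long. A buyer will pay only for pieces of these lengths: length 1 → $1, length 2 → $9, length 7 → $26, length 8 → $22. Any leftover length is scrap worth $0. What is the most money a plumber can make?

37

Let r[k] be the best obtainable value from length k. For each k, try every first piece i and keep the best of price[i] + r[k−i].
r[1] = 1
r[2] = max(1+1, 9+0) = 9
r[3] = max(1+9, 9+1) = 10
r[4] = max(1+10, 9+9) = 18
r[5] = max(1+18, 9+10) = 19
r[6] = max(1+19, 9+18) = 27
r[7] = max(1+27, 9+19, 26+0) = 28
r[8] = max(1+28, 9+27, 26+1, 22+0) = 36
r[9] = max(1+36, 9+28, 26+9, 22+1) = 37
One optimal cutting: 2 + 2 + 2 + 2 + 1 → $37.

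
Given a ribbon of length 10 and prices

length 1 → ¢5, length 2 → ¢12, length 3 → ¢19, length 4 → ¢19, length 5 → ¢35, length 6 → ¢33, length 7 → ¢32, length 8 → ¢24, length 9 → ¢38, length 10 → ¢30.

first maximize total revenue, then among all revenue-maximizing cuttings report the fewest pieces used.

2

Let r[k] be the best obtainable value from length k. For each k, try every first piece i and keep the best of price[i] + r[k−i].
r[1] = 5
r[2] = max(5+5, 12+0) = 12
r[3] = max(5+12, 12+5, 19+0) = 19
r[4] = max(5+19, 12+12, 19+5, 19+0) = 24
r[5] = max(5+24, 12+19, 19+12, 19+5, 35+0) = 35
r[6] = max(5+35, 12+24, 19+19, 19+12, 35+5, 33+0) = 40
r[7] = max(5+40, 12+35, 19+24, …, 33+5, 32+0) = 47
r[8] = max(5+47, 12+40, 19+35, …, 32+5, 24+0) = 54
r[9] = max(5+54, 12+47, 19+40, …, 24+5, 38+0) = 59
r[10] = max(5+59, 12+54, 19+47, …, 38+5, 30+0) = 70
Maximum revenue is ¢70.
Now minimize piece count subject to staying optimal: for each k, pieces[k] = 1 + min over i with p[i]+r[k−i]=r[k] of pieces[k−i].
pieces[7] = 2
pieces[8] = 2
pieces[9] = 3
pieces[10] = 2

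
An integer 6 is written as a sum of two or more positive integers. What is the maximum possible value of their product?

Let P[k] be the best product for length k (with at least one cut). For each first piece i, the rest contributes max(k−i, P[k−i]).
P[2] = 1·max(1,0) = 1·1 = 1
P[3] = max(1·2, 2·1) = 2
P[4] = max(1·3, 2·2, 3·1) = 4
P[5] = max(1·4, 2·3, 3·2, 4·1) = 6
P[6] = max(1·6, 2·4, 3·3, 4·2, 5·1) = 9
One optimal split: 3 + 3; product 3·3 = 9.

9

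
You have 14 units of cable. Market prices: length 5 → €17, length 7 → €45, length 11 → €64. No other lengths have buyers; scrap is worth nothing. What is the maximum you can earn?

90

Build f[k] bottom-up: f[k] = max over allowed piece i of (p[i] + f[k−i]).
f[1] = 0
f[2] = 0
f[3] = 0
f[4] = 0
f[5] = 17
f[6] = 17
f[7] = 45
f[8] = 45
f[9] = 45
f[10] = 45
f[11] = 64
f[12] = 64
f[13] = 64
f[14] = 90  (first piece 7, then f[7]=45)
One optimal cutting: 7 + 7 → €90.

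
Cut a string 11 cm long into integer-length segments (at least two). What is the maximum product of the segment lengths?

54

Define f[k] = max over 1≤i<k of i · max(k−i, f[k−i]); the inner max lets the remainder stay uncut if that's better.
Small cases: f[2]=1, f[3]=2, f[4]=4, f[5]=6.
f[6] = max(1·6, 2·4, 3·3, 4·2, 5·1) = 9
f[7] = max(1·9, 2·6, 3·4, 4·3, 5·2, 6·1) = 12
f[8] = max(1·12, 2·9, 3·6, …, 6·2, 7·1) = 18
f[9] = max(1·18, 2·12, 3·9, …, 7·2, 8·1) = 27
f[10] = max(1·27, 2·18, 3·12, …, 8·2, 9·1) = 36
f[11] = max(1·36, 2·27, 3·18, …, 9·2, 10·1) = 54
One optimal split: 3 + 3 + 3 + 2; product 3·3·3·2 = 54.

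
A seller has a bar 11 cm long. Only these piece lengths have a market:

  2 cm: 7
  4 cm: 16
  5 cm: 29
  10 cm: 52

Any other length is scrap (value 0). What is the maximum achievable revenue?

58

Let r[k] be the best obtainable value from length k. For each k, try every first piece i and keep the best of price[i] + r[k−i].
r[1] = 0
r[2] = 7
r[3] = 7
r[4] = 16
r[5] = 29
r[6] = 29
r[7] = 36  (first piece 2, then r[5]=29)
r[8] = 36
r[9] = 45  (first piece 4, then r[5]=29)
r[10] = 58  (first piece 5, then r[5]=29)
r[11] = 58
One optimal cutting: pieces 5 + 5 with 1 cm of scrap → 58.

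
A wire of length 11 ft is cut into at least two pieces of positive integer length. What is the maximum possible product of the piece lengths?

54

Fill f[k] for k=2..11: at each k try every first piece i and multiply by the better of (k−i) uncut or f[k−i].
f[2] = 1·max(1,0) = 1·1 = 1
f[3] = 1·max(2,1) = 1·2 = 2
f[4] = 2·max(2,1) = 2·2 = 4
f[5] = 2·max(3,2) = 2·3 = 6
f[6] = 3·max(3,2) = 3·3 = 9
f[7] = 2·max(5,6) = 2·6 = 12
f[8] = 2·max(6,9) = 2·9 = 18
f[9] = 3·max(6,9) = 3·9 = 27
f[10] = 2·max(8,18) = 2·18 = 36
f[11] = 2·max(9,27) = 2·27 = 54
One optimal split: 3 + 3 + 3 + 2; product 3·3·3·2 = 54.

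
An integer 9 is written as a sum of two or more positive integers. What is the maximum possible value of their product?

Define prod[k] = max over 1≤i<k of i · max(k−i, prod[k−i]); the inner max lets the remainder stay uncut if that's better.
prod[2] = 1*max(1,0) = 1*1 = 1
prod[3] = max(1*2, 2*1) = 2
prod[4] = max(1*3, 2*2, 3*1) = 4
prod[5] = max(1*4, 2*3, 3*2, 4*1) = 6
prod[6] = max(1*6, 2*4, 3*3, 4*2, 5*1) = 9
prod[7] = max(1*9, 2*6, 3*4, 4*3, 5*2, 6*1) = 12
prod[8] = max(1*12, 2*9, 3*6, …, 6*2, 7*1) = 18
prod[9] = max(1*18, 2*12, 3*9, …, 7*2, 8*1) = 27
One optimal split: 3 + 3 + 3; product 3*3*3 = 27.

27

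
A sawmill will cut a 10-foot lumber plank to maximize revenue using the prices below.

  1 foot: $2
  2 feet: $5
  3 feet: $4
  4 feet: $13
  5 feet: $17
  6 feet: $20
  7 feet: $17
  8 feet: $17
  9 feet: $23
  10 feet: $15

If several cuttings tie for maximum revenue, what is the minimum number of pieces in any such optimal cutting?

Let r[k] be the best obtainable value from length k. For each k, try every first piece i and keep the best of price[i] + r[k−i].
r[1] = 2
r[2] = 5
r[3] = 7  (first piece 1, then r[2]=5)
r[4] = 13
r[5] = 17
r[6] = 20
r[7] = 22  (first piece 1, then r[6]=20)
r[8] = 26  (first piece 4, then r[4]=13)
r[9] = 30  (first piece 4, then r[5]=17)
r[10] = 34  (first piece 5, then r[5]=17)
Maximum revenue is $34.
Now minimize piece count subject to staying optimal: for each k, pieces[k] = 1 + min over i with p[i]+r[k−i]=r[k] of pieces[k−i].
pieces[7] = 2
pieces[8] = 2
pieces[9] = 2
pieces[10] = 2

2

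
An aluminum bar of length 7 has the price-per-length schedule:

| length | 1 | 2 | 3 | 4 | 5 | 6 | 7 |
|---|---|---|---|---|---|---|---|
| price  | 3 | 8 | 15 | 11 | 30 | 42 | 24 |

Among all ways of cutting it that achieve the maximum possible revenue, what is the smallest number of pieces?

Build r[k] bottom-up: r[k] = max over allowed piece i of (p[i] + r[k−i]).
r[1] = 3
r[2] = 8
r[3] = 15
r[4] = 18  (first piece 1, then r[3]=15)
r[5] = 30
r[6] = 42
r[7] = 45  (first piece 1, then r[6]=42)
Maximum revenue is $45.
Now minimize piece count subject to staying optimal: for each k, pieces[k] = 1 + min over i with p[i]+r[k−i]=r[k] of pieces[k−i].
pieces[4] = 2
pieces[5] = 1
pieces[6] = 1
pieces[7] = 2

2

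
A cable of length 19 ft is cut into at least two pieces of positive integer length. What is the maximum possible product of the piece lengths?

972

Let g[k] be the best product for length k (with at least one cut). For each first piece i, the rest contributes max(k−i, g[k−i]).
Small cases: g[2]=1, g[3]=2, g[4]=4, g[5]=6, g[6]=9, g[7]=12, g[8]=18, g[9]=27, g[10]=36, g[11]=54, g[12]=81, g[13]=108.
g[14] = max(1*108, 2*81, 3*54, …, 12*2, 13*1) = 162
g[15] = max(1*162, 2*108, 3*81, …, 13*2, 14*1) = 243
g[16] = max(1*243, 2*162, 3*108, …, 14*2, 15*1) = 324
g[17] = max(1*324, 2*243, 3*162, …, 15*2, 16*1) = 486
g[18] = max(1*486, 2*324, 3*243, …, 16*2, 17*1) = 729
g[19] = max(1*729, 2*486, 3*324, …, 17*2, 18*1) = 972
One optimal split: 3 + 3 + 3 + 3 + 3 + 2 + 2; product 3*3*3*3*3*2*2 = 972.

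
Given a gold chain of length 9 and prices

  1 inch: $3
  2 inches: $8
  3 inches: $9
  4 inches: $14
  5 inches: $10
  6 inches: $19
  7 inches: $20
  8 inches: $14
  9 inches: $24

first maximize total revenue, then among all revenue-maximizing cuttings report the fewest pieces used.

5

Build r[k] bottom-up: r[k] = max over allowed piece i of (p[i] + r[k−i]).
r[1] = 3
r[2] = max(3+3, 8+0) = 8
r[3] = max(3+8, 8+3, 9+0) = 11
r[4] = max(3+11, 8+8, 9+3, 14+0) = 16
r[5] = max(3+16, 8+11, 9+8, 14+3, 10+0) = 19
r[6] = max(3+19, 8+16, 9+11, 14+8, 10+3, 19+0) = 24
r[7] = max(3+24, 8+19, 9+16, …, 19+3, 20+0) = 27
r[8] = max(3+27, 8+24, 9+19, …, 20+3, 14+0) = 32
r[9] = max(3+32, 8+27, 9+24, …, 14+3, 24+0) = 35
Maximum revenue is $35.
Now minimize piece count subject to staying optimal: for each k, pieces[k] = 1 + min over i with p[i]+r[k−i]=r[k] of pieces[k−i].
pieces[6] = 3
pieces[7] = 4
pieces[8] = 4
pieces[9] = 5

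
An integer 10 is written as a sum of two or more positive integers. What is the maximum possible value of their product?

Fill m[k] for k=2..10: at each k try every first piece i and multiply by the better of (k−i) uncut or m[k−i].
m[2] = 1*max(1,0) = 1*1 = 1
m[3] = 1*max(2,1) = 1*2 = 2
m[4] = 2*max(2,1) = 2*2 = 4
m[5] = 2*max(3,2) = 2*3 = 6
m[6] = 3*max(3,2) = 3*3 = 9
m[7] = 2*max(5,6) = 2*6 = 12
m[8] = 2*max(6,9) = 2*9 = 18
m[9] = 3*max(6,9) = 3*9 = 27
m[10] = 2*max(8,18) = 2*18 = 36
One optimal split: 3 + 3 + 2 + 2; product 3*3*2*2 = 36.

36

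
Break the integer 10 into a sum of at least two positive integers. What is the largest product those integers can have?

Fill m[k] for k=2..10: at each k try every first piece i and multiply by the better of (k−i) uncut or m[k−i].
Small cases: m[2]=1, m[3]=2.
m[4] = max(1*3, 2*2, 3*1) = 4
m[5] = max(1*4, 2*3, 3*2, 4*1) = 6
m[6] = max(1*6, 2*4, 3*3, 4*2, 5*1) = 9
m[7] = max(1*9, 2*6, 3*4, 4*3, 5*2, 6*1) = 12
m[8] = max(1*12, 2*9, 3*6, …, 6*2, 7*1) = 18
m[9] = max(1*18, 2*12, 3*9, …, 7*2, 8*1) = 27
m[10] = max(1*27, 2*18, 3*12, …, 8*2, 9*1) = 36
One optimal split: 3 + 3 + 2 + 2; product 3*3*2*2 = 36.

36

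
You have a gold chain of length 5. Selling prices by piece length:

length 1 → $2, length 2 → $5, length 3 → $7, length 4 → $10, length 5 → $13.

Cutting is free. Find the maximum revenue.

13

Consider every possible first cut. best[k] is the best of p[i]+best[k−i] over all sellable i≤k.
best[1] = 2
best[2] = 5
best[3] = 7  (first piece 1, then best[2]=5)
best[4] = 10  (first piece 2, then best[2]=5)
best[5] = 13
Best is to sell the whole 5-inch piece uncut for $13.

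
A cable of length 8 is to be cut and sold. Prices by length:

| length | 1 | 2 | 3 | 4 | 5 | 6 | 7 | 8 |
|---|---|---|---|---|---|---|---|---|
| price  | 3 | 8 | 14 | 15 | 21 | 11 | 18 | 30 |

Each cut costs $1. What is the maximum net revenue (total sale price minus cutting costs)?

Consider every possible first cut. net[k] is the best of p[i]+net[k−i] over all sellable i≤k, charging 1 whenever i<k.
net[1] = 3
net[2] = max(3+3-1, 8+0) = 8
net[3] = max(3+8-1, 8+3-1, 14+0) = 14
net[4] = max(3+14-1, 8+8-1, 14+3-1, 15+0) = 16
net[5] = max(3+16-1, 8+14-1, 14+8-1, 15+3-1, 21+0) = 21
net[6] = max(3+21-1, 8+16-1, 14+14-1, 15+8-1, 21+3-1, 11+0) = 27
net[7] = max(3+27-1, 8+21-1, 14+16-1, …, 11+3-1, 18+0) = 29
net[8] = max(3+29-1, 8+27-1, 14+21-1, …, 18+3-1, 30+0) = 34
One optimal plan: pieces 3 + 3 + 2 (2 cuts) → $36 − $2 = $34.

34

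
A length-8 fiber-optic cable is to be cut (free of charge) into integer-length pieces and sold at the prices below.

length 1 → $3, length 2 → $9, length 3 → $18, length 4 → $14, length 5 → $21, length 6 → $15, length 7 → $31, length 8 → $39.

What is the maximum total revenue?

45

Build R[k] bottom-up: R[k] = max over allowed piece i of (p[i] + R[k−i]).
R[1] = 3
R[2] = max(3+3, 9+0) = 9
R[3] = max(3+9, 9+3, 18+0) = 18
R[4] = max(3+18, 9+9, 18+3, 14+0) = 21
R[5] = max(3+21, 9+18, 18+9, 14+3, 21+0) = 27
R[6] = max(3+27, 9+21, 18+18, 14+9, 21+3, 15+0) = 36
R[7] = max(3+36, 9+27, 18+21, …, 15+3, 31+0) = 39
R[8] = max(3+39, 9+36, 18+27, …, 31+3, 39+0) = 45
One optimal cutting: 3 + 3 + 2 → $18 + $18 + $9 = $45.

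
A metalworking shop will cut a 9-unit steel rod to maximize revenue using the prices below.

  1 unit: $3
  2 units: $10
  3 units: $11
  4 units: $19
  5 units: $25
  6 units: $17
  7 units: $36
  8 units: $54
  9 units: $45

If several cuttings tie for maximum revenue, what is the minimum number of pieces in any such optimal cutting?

2

Let r[k] be the best obtainable value from length k. For each k, try every first piece i and keep the best of price[i] + r[k−i].
r[1] = 3
r[2] = 10
r[3] = 13  (first piece 1, then r[2]=10)
r[4] = 20  (first piece 2, then r[2]=10)
r[5] = 25
r[6] = 30  (first piece 2, then r[4]=20)
r[7] = 36
r[8] = 54
r[9] = 57  (first piece 1, then r[8]=54)
Maximum revenue is $57.
Now minimize piece count subject to staying optimal: for each k, pieces[k] = 1 + min over i with p[i]+r[k−i]=r[k] of pieces[k−i].
pieces[6] = 3
pieces[7] = 1
pieces[8] = 1
pieces[9] = 2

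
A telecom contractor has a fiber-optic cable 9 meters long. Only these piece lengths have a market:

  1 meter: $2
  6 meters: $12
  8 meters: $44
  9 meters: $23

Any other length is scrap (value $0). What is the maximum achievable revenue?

Let f[k] be the best obtainable value from length k. For each k, try every first piece i and keep the best of price[i] + f[k−i].
f[1] = 2
f[2] = 4  (first piece 1, then f[1]=2)
f[3] = 6  (first piece 1, then f[2]=4)
f[4] = 8  (first piece 1, then f[3]=6)
f[5] = 10  (first piece 1, then f[4]=8)
f[6] = max(2+10, 12+0) = 12
f[7] = max(2+12, 12+2) = 14
f[8] = max(2+14, 12+4, 44+0) = 44
f[9] = max(2+44, 12+6, 44+2, 23+0) = 46
One optimal cutting: 8 + 1 → $46.

46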